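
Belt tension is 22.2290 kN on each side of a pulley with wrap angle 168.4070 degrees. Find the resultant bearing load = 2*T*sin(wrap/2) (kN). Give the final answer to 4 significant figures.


F = 2 * 22.2290 * sin(168.4070/2 deg)
F = 44.23 kN


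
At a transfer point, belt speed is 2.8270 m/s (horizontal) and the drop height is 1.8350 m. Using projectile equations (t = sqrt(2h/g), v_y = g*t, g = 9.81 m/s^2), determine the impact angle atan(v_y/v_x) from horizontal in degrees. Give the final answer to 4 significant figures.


t = sqrt(2*1.8350/9.81) = 0.611644 s
v_y = 9.81 * 0.611644 = 6.00023 m/s
angle = atan(6.00023 / 2.8270) = 64.77 deg


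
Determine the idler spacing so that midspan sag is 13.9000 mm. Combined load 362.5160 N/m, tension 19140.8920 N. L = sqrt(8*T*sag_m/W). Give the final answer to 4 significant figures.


sag = 13.9000/1000 = 0.013900 m
L = sqrt(8 * 19140.8920 * 0.013900 / 362.5160)
L = 2.423 m


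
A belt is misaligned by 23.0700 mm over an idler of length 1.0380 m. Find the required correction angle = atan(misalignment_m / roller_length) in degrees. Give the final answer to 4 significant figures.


misalign_m = 23.0700 / 1000 = 0.023070 m
angle = atan(0.023070 / 1.0380)
angle = 1.273 deg


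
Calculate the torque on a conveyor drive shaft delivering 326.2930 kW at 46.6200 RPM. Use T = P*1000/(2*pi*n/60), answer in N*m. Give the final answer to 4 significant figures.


omega = 2*pi*46.6200/60 = 4.88203 rad/s
T = 326.2930*1000 / 4.88203
T = 66840 N*m


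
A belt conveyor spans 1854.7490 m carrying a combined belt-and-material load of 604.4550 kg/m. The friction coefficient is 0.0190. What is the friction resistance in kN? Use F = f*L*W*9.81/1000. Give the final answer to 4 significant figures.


F = 0.0190 * 1854.7490 * 604.4550 * 9.81 / 1000
F = 209.0 kN


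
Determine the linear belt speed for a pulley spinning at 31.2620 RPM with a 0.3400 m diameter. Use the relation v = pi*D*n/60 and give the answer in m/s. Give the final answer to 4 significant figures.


v = pi * 0.3400 * 31.2620 / 60
v = 0.5565 m/s


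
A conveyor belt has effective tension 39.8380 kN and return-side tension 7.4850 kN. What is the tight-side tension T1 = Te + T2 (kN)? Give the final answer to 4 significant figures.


T1 = Te + T2 = 39.8380 + 7.4850
T1 = 47.32 kN


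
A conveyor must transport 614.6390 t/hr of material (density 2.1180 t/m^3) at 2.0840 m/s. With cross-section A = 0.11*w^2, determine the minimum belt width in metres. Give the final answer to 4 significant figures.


A_req = 614.6390 / (2.0840 * 2.1180 * 3600) = 0.0386807 m^2
w = sqrt(0.0386807 / 0.11)
w = 0.5930 m


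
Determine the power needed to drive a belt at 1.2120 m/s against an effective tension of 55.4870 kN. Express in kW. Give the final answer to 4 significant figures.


P = Te * v = 55.4870 * 1.2120
P = 67.25 kW


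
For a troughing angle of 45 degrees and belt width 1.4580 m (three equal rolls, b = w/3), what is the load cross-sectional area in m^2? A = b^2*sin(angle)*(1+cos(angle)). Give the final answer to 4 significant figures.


b = 1.4580/3 = 0.486 m
A = 0.486^2 * sin(45 deg) * (1 + cos(45 deg))
A = 0.2851 m^2


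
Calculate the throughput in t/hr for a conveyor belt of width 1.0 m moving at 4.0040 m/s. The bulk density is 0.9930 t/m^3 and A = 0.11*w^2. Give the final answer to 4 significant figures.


A = 0.11 * 1.0^2 = 0.11 m^2
C = 0.11 * 4.0040 * 0.9930 * 3600
C = 1574 t/hr


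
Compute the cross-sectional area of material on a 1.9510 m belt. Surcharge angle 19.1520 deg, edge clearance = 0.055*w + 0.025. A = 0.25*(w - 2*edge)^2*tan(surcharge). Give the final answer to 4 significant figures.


edge = 0.055*1.9510 + 0.025 = 0.132305 m
ew = 1.9510 - 2*0.132305 = 1.68639 m
A = 0.25 * 1.68639^2 * tan(19.1520 deg)
A = 0.2469 m^2


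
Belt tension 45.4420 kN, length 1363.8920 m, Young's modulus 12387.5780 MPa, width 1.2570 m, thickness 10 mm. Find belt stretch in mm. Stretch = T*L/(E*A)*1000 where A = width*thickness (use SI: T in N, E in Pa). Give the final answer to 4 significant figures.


A = 1.2570 * 0.01 = 0.01257 m^2
Stretch = 45.4420*1000 * 1363.8920 / (12387.5780e6 * 0.01257) * 1000
Stretch = 398.0 mm


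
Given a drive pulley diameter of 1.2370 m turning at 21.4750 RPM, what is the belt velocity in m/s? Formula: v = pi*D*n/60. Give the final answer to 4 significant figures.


v = pi * 1.2370 * 21.4750 / 60
v = 1.391 m/s


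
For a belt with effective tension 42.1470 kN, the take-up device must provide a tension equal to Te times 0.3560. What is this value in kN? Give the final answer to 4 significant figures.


T_tu = 42.1470 * 0.3560
T_tu = 15.00 kN


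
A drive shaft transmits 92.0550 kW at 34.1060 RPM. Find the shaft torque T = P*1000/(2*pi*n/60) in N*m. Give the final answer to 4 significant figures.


omega = 2*pi*34.1060/60 = 3.57157 rad/s
T = 92.0550*1000 / 3.57157
T = 25770 N*m


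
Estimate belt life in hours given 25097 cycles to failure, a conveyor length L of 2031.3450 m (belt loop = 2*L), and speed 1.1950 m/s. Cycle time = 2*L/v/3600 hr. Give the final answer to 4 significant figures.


cycle_time = 2 * 2031.3450 / 1.1950 / 3600 = 0.944372 hr
life = 25097 * 0.944372 = 23700 hours


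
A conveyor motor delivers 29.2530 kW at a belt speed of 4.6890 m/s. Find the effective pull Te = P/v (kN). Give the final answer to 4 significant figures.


Te = P / v = 29.2530 / 4.6890
Te = 6.239 kN


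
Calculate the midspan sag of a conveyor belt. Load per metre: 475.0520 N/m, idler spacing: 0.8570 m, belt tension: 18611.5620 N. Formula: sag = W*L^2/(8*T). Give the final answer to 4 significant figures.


sag = 475.0520 * 0.8570^2 / (8 * 18611.5620)
sag = 0.002343 m


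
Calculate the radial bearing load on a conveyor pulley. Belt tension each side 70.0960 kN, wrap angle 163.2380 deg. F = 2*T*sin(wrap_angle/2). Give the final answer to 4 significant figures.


F = 2 * 70.0960 * sin(163.2380/2 deg)
F = 138.7 kN


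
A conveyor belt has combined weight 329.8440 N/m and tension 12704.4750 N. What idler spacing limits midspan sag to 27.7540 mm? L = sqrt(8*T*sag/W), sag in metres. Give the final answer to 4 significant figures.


sag = 27.7540/1000 = 0.027754 m
L = sqrt(8 * 12704.4750 * 0.027754 / 329.8440)
L = 2.924 m


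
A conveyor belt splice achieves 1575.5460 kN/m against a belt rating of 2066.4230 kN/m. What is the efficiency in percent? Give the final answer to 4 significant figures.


Eff = 1575.5460 / 2066.4230 * 100
Eff = 76.25 %


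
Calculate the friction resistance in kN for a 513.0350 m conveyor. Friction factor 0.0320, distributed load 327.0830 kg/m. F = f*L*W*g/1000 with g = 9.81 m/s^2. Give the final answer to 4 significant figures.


F = 0.0320 * 513.0350 * 327.0830 * 9.81 / 1000
F = 52.68 kN


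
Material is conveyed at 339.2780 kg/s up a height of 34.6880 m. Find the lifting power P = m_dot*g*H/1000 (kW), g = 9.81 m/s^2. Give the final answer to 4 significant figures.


P = 339.2780 * 9.81 * 34.6880 / 1000
P = 115.5 kW


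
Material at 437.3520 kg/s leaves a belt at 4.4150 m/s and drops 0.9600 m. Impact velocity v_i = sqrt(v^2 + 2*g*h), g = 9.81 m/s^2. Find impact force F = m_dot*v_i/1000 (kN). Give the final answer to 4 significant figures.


v_i = sqrt(4.4150^2 + 2*9.81*0.9600) = 6.19091 m/s
F = 437.3520 * 6.19091 / 1000
F = 2.708 kN


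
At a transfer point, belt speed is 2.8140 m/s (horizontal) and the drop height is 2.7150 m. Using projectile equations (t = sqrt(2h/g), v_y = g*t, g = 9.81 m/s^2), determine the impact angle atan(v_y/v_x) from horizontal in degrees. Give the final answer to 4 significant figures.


t = sqrt(2*2.7150/9.81) = 0.743987 s
v_y = 9.81 * 0.743987 = 7.29851 m/s
angle = atan(7.29851 / 2.8140) = 68.92 deg


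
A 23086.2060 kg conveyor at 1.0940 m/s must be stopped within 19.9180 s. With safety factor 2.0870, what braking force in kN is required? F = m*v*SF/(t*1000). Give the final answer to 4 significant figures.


F = 23086.2060 * 1.0940 / 19.9180 * 2.0870 / 1000
F = 2.646 kN


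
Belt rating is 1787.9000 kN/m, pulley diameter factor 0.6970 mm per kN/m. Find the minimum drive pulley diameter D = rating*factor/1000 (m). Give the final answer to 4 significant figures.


D = 1787.9000 * 0.6970 / 1000
D = 1.246 m


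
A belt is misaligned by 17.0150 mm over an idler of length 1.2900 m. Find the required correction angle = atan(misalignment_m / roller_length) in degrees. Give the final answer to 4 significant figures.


misalign_m = 17.0150 / 1000 = 0.017015 m
angle = atan(0.017015 / 1.2900)
angle = 0.7557 deg


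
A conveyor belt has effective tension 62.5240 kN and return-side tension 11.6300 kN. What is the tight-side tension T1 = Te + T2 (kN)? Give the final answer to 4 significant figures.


T1 = Te + T2 = 62.5240 + 11.6300
T1 = 74.15 kN


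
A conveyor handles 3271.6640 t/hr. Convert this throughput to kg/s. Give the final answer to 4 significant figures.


m_dot = 3271.6640 * 1000 / 3600
m_dot = 908.8 kg/s


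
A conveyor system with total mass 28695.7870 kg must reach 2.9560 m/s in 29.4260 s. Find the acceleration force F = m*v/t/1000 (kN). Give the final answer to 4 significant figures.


F = 28695.7870 * 2.9560 / 29.4260 / 1000
F = 2.883 kN


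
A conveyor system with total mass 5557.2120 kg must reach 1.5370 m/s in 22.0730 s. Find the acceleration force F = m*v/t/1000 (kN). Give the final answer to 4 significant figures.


F = 5557.2120 * 1.5370 / 22.0730 / 1000
F = 0.3870 kN


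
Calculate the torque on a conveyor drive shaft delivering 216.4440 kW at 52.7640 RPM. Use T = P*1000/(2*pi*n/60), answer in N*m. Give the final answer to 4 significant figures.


omega = 2*pi*52.7640/60 = 5.52543 rad/s
T = 216.4440*1000 / 5.52543
T = 39170 N*m


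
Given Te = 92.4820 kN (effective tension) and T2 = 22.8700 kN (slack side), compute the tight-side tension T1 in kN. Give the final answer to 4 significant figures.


T1 = Te + T2 = 92.4820 + 22.8700
T1 = 115.4 kN


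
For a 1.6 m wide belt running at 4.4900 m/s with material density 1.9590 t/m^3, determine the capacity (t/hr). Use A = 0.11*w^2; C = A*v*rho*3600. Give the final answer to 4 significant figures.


A = 0.11 * 1.6^2 = 0.2816 m^2
C = 0.2816 * 4.4900 * 1.9590 * 3600
C = 8917 t/hr


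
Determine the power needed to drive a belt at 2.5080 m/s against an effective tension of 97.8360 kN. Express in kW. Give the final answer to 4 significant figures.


P = Te * v = 97.8360 * 2.5080
P = 245.4 kW


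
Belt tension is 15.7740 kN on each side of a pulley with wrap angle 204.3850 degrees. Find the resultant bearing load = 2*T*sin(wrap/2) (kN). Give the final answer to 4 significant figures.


F = 2 * 15.7740 * sin(204.3850/2 deg)
F = 30.84 kN


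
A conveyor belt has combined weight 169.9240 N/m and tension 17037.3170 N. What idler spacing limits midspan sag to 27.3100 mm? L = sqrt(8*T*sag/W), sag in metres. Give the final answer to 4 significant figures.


sag = 27.3100/1000 = 0.027310 m
L = sqrt(8 * 17037.3170 * 0.027310 / 169.9240)
L = 4.680 m


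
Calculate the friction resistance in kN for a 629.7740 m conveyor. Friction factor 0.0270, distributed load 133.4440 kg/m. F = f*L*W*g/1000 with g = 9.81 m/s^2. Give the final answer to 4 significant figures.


F = 0.0270 * 629.7740 * 133.4440 * 9.81 / 1000
F = 22.26 kN


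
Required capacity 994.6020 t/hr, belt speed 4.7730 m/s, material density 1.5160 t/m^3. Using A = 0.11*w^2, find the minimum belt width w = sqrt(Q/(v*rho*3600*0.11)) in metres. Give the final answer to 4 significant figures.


A_req = 994.6020 / (4.7730 * 1.5160 * 3600) = 0.0381818 m^2
w = sqrt(0.0381818 / 0.11)
w = 0.5892 m


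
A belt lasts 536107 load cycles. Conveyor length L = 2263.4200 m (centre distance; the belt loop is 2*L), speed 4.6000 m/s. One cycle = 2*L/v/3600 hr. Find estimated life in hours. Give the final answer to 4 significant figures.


cycle_time = 2 * 2263.4200 / 4.6000 / 3600 = 0.27336 hr
life = 536107 * 0.27336 = 146600 hours


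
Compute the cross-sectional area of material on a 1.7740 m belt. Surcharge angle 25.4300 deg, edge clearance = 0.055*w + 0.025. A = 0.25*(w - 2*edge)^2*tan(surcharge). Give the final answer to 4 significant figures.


edge = 0.055*1.7740 + 0.025 = 0.12257 m
ew = 1.7740 - 2*0.12257 = 1.52886 m
A = 0.25 * 1.52886^2 * tan(25.4300 deg)
A = 0.2778 m^2


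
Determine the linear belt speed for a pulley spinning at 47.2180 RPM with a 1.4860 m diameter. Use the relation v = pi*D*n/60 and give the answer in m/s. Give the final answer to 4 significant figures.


v = pi * 1.4860 * 47.2180 / 60
v = 3.674 m/s


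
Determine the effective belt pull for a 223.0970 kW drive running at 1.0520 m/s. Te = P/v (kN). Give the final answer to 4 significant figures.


Te = P / v = 223.0970 / 1.0520
Te = 212.1 kN


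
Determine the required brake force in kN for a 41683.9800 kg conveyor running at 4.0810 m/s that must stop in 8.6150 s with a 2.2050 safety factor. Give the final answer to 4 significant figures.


F = 41683.9800 * 4.0810 / 8.6150 * 2.2050 / 1000
F = 43.54 kN


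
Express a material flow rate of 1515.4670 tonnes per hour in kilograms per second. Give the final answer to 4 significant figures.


m_dot = 1515.4670 * 1000 / 3600
m_dot = 421.0 kg/s


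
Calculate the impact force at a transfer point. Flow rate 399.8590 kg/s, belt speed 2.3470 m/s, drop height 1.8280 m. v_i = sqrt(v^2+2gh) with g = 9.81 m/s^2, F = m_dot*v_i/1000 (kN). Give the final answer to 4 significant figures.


v_i = sqrt(2.3470^2 + 2*9.81*1.8280) = 6.43224 m/s
F = 399.8590 * 6.43224 / 1000
F = 2.572 kN


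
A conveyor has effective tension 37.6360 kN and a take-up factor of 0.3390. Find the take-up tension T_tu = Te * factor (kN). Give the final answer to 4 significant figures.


T_tu = 37.6360 * 0.3390
T_tu = 12.76 kN


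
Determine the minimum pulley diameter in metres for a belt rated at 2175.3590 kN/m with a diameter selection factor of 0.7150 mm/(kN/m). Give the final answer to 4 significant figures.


D = 2175.3590 * 0.7150 / 1000
D = 1.555 m


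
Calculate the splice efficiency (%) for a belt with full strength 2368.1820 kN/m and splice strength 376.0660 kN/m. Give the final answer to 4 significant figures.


Eff = 376.0660 / 2368.1820 * 100
Eff = 15.88 %


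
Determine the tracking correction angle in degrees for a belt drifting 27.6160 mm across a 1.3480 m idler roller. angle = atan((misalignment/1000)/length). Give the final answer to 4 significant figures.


misalign_m = 27.6160 / 1000 = 0.027616 m
angle = atan(0.027616 / 1.3480)
angle = 1.174 deg


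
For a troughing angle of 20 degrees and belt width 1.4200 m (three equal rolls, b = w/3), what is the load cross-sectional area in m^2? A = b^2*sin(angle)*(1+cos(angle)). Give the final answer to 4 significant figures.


b = 1.4200/3 = 0.473333 m
A = 0.473333^2 * sin(20 deg) * (1 + cos(20 deg))
A = 0.1486 m^2


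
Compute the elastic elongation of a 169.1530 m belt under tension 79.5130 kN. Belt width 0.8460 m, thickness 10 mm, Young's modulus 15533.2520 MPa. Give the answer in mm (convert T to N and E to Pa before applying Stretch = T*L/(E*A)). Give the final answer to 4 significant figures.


A = 0.8460 * 0.01 = 0.00846 m^2
Stretch = 79.5130*1000 * 169.1530 / (15533.2520e6 * 0.00846) * 1000
Stretch = 102.3 mm


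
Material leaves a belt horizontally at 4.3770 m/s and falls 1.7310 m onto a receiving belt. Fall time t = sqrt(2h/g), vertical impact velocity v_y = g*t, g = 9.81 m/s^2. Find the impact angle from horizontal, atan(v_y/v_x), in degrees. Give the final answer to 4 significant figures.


t = sqrt(2*1.7310/9.81) = 0.594058 s
v_y = 9.81 * 0.594058 = 5.82771 m/s
angle = atan(5.82771 / 4.3770) = 53.09 deg


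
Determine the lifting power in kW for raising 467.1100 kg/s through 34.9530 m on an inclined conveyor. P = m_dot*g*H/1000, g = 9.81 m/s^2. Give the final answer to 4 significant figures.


P = 467.1100 * 9.81 * 34.9530 / 1000
P = 160.2 kW


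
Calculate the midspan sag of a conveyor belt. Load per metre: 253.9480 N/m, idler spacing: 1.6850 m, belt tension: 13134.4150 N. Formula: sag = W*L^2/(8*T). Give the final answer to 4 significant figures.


sag = 253.9480 * 1.6850^2 / (8 * 13134.4150)
sag = 0.006862 m


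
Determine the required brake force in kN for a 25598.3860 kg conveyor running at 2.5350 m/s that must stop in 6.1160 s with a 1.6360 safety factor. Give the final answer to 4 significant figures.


F = 25598.3860 * 2.5350 / 6.1160 * 1.6360 / 1000
F = 17.36 kN


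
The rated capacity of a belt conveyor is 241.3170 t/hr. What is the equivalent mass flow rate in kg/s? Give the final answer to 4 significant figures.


m_dot = 241.3170 * 1000 / 3600
m_dot = 67.03 kg/s


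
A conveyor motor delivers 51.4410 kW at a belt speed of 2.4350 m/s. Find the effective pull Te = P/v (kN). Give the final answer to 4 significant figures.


Te = P / v = 51.4410 / 2.4350
Te = 21.13 kN


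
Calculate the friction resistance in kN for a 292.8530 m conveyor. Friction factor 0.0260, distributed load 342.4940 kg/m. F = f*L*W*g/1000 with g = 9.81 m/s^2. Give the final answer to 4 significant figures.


F = 0.0260 * 292.8530 * 342.4940 * 9.81 / 1000
F = 25.58 kN


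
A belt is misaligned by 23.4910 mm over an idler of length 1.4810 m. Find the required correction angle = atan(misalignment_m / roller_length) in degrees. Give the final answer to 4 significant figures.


misalign_m = 23.4910 / 1000 = 0.023491 m
angle = atan(0.023491 / 1.4810)
angle = 0.9087 deg


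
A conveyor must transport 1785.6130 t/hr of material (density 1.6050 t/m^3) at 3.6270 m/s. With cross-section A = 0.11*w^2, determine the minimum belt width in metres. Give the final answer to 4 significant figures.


A_req = 1785.6130 / (3.6270 * 1.6050 * 3600) = 0.0852044 m^2
w = sqrt(0.0852044 / 0.11)
w = 0.8801 m


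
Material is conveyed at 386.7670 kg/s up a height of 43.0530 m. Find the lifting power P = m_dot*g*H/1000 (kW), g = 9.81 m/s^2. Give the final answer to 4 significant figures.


P = 386.7670 * 9.81 * 43.0530 / 1000
P = 163.4 kW


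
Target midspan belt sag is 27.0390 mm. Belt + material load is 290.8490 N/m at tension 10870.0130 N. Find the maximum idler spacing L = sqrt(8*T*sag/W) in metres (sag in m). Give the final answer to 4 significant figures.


sag = 27.0390/1000 = 0.027039 m
L = sqrt(8 * 10870.0130 * 0.027039 / 290.8490)
L = 2.843 m


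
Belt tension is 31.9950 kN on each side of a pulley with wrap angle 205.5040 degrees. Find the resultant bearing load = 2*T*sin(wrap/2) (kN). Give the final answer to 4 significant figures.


F = 2 * 31.9950 * sin(205.5040/2 deg)
F = 62.41 kN


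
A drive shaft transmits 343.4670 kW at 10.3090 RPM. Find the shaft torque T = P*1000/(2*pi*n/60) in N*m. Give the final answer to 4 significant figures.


omega = 2*pi*10.3090/60 = 1.07956 rad/s
T = 343.4670*1000 / 1.07956
T = 318200 N*m


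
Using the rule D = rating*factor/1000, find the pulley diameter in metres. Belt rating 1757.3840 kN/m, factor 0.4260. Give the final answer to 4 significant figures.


D = 1757.3840 * 0.4260 / 1000
D = 0.7486 m


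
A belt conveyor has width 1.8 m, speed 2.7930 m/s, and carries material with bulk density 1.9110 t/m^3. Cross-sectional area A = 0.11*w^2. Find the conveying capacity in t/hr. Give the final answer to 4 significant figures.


A = 0.11 * 1.8^2 = 0.3564 m^2
C = 0.3564 * 2.7930 * 1.9110 * 3600
C = 6848 t/hr


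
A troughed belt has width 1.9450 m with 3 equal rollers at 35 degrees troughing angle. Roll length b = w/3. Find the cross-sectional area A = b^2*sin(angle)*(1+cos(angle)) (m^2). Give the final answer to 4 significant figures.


b = 1.9450/3 = 0.648333 m
A = 0.648333^2 * sin(35 deg) * (1 + cos(35 deg))
A = 0.4386 m^2


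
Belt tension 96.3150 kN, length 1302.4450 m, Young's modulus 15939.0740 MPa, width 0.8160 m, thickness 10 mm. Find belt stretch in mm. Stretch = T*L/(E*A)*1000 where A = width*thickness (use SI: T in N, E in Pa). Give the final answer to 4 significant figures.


A = 0.8160 * 0.01 = 0.00816 m^2
Stretch = 96.3150*1000 * 1302.4450 / (15939.0740e6 * 0.00816) * 1000
Stretch = 964.5 mm


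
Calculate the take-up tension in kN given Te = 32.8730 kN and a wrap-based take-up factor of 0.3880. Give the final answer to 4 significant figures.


T_tu = 32.8730 * 0.3880
T_tu = 12.75 kN


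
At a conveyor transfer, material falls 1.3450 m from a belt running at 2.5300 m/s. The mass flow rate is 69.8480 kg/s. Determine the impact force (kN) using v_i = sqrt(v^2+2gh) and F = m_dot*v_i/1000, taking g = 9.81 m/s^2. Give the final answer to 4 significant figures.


v_i = sqrt(2.5300^2 + 2*9.81*1.3450) = 5.72624 m/s
F = 69.8480 * 5.72624 / 1000
F = 0.4000 kN


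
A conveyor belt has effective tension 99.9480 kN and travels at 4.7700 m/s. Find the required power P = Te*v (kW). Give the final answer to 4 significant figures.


P = Te * v = 99.9480 * 4.7700
P = 476.8 kW


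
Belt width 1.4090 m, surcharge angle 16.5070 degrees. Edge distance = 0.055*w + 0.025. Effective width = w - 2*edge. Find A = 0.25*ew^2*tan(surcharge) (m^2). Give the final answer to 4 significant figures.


edge = 0.055*1.4090 + 0.025 = 0.102495 m
ew = 1.4090 - 2*0.102495 = 1.20401 m
A = 0.25 * 1.20401^2 * tan(16.5070 deg)
A = 0.1074 m^2


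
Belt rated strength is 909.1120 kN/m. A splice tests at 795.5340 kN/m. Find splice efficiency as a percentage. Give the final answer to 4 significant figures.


Eff = 795.5340 / 909.1120 * 100
Eff = 87.51 %


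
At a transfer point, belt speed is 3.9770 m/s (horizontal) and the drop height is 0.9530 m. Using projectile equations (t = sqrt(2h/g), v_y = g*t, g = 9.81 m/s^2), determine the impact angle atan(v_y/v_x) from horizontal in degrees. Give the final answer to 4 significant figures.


t = sqrt(2*0.9530/9.81) = 0.440785 s
v_y = 9.81 * 0.440785 = 4.3241 m/s
angle = atan(4.3241 / 3.9770) = 47.39 deg


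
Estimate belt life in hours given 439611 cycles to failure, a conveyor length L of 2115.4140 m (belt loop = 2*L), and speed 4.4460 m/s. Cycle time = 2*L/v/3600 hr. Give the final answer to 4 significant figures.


cycle_time = 2 * 2115.4140 / 4.4460 / 3600 = 0.264334 hr
life = 439611 * 0.264334 = 116200 hours


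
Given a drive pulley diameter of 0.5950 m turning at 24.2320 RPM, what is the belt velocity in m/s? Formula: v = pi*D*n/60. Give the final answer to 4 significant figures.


v = pi * 0.5950 * 24.2320 / 60
v = 0.7549 m/s


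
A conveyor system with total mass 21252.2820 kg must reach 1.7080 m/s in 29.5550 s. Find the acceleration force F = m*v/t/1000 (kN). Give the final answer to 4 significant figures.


F = 21252.2820 * 1.7080 / 29.5550 / 1000
F = 1.228 kN


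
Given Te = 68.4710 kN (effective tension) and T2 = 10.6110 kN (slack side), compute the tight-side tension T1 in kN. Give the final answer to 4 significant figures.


T1 = Te + T2 = 68.4710 + 10.6110
T1 = 79.08 kN


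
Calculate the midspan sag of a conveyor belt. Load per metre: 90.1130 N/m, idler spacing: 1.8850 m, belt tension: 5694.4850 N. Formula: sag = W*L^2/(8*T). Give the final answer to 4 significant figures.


sag = 90.1130 * 1.8850^2 / (8 * 5694.4850)
sag = 0.007029 m


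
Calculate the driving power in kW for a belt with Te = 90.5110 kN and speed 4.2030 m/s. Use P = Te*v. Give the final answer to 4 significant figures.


P = Te * v = 90.5110 * 4.2030
P = 380.4 kW


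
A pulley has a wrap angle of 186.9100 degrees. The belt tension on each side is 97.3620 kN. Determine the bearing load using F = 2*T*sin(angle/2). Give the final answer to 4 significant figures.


F = 2 * 97.3620 * sin(186.9100/2 deg)
F = 194.4 kN


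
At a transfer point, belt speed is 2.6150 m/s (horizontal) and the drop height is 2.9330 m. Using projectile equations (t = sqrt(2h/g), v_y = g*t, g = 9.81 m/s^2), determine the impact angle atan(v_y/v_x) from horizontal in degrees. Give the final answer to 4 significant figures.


t = sqrt(2*2.9330/9.81) = 0.77328 s
v_y = 9.81 * 0.77328 = 7.58588 m/s
angle = atan(7.58588 / 2.6150) = 70.98 deg


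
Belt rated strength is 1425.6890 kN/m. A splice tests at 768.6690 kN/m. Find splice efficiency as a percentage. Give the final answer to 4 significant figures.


Eff = 768.6690 / 1425.6890 * 100
Eff = 53.92 %


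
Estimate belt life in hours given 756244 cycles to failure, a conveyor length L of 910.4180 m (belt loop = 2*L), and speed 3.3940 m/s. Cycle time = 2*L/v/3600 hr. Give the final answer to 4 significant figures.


cycle_time = 2 * 910.4180 / 3.3940 / 3600 = 0.149024 hr
life = 756244 * 0.149024 = 112700 hours


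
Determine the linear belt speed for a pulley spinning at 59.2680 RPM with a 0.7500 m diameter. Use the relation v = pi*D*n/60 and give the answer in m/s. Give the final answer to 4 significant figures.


v = pi * 0.7500 * 59.2680 / 60
v = 2.327 m/s


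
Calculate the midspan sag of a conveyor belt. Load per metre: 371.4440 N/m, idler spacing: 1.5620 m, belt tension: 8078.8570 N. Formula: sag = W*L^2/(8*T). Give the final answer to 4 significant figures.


sag = 371.4440 * 1.5620^2 / (8 * 8078.8570)
sag = 0.01402 m


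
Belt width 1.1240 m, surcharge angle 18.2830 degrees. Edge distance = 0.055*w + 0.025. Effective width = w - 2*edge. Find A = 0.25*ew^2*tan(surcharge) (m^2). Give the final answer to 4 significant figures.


edge = 0.055*1.1240 + 0.025 = 0.08682 m
ew = 1.1240 - 2*0.08682 = 0.95036 m
A = 0.25 * 0.95036^2 * tan(18.2830 deg)
A = 0.07460 m^2


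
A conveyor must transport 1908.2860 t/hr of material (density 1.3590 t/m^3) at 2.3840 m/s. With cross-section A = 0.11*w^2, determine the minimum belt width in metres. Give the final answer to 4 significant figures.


A_req = 1908.2860 / (2.3840 * 1.3590 * 3600) = 0.163612 m^2
w = sqrt(0.163612 / 0.11)
w = 1.220 m


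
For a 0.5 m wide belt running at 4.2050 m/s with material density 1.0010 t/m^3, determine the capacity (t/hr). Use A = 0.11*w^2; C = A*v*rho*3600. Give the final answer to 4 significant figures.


A = 0.11 * 0.5^2 = 0.0275 m^2
C = 0.0275 * 4.2050 * 1.0010 * 3600
C = 416.7 t/hr


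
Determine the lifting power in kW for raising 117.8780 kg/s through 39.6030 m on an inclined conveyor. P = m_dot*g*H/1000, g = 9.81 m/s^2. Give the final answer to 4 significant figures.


P = 117.8780 * 9.81 * 39.6030 / 1000
P = 45.80 kW


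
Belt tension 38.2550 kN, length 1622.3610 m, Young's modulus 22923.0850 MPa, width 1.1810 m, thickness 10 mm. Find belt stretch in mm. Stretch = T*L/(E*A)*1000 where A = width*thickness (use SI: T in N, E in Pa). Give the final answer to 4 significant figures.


A = 1.1810 * 0.01 = 0.01181 m^2
Stretch = 38.2550*1000 * 1622.3610 / (22923.0850e6 * 0.01181) * 1000
Stretch = 229.3 mm


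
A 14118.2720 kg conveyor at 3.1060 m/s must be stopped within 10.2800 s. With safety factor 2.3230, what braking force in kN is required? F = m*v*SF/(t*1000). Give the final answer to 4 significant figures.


F = 14118.2720 * 3.1060 / 10.2800 * 2.3230 / 1000
F = 9.909 kN


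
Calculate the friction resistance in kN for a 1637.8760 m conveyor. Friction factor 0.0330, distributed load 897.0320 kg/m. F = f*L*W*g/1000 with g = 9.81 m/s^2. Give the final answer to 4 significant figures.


F = 0.0330 * 1637.8760 * 897.0320 * 9.81 / 1000
F = 475.6 kN


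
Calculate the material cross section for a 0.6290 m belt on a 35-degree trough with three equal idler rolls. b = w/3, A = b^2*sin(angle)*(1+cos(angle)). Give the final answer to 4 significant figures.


b = 0.6290/3 = 0.209667 m
A = 0.209667^2 * sin(35 deg) * (1 + cos(35 deg))
A = 0.04587 m^2


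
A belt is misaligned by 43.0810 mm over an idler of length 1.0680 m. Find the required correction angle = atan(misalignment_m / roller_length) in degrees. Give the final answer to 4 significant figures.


misalign_m = 43.0810 / 1000 = 0.043081 m
angle = atan(0.043081 / 1.0680)
angle = 2.310 deg


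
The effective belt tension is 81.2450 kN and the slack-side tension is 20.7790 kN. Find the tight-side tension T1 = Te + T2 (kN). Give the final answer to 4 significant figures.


T1 = Te + T2 = 81.2450 + 20.7790
T1 = 102.0 kN


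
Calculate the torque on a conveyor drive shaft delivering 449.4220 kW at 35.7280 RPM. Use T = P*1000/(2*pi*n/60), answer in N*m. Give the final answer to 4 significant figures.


omega = 2*pi*35.7280/60 = 3.74143 rad/s
T = 449.4220*1000 / 3.74143
T = 120100 N*m


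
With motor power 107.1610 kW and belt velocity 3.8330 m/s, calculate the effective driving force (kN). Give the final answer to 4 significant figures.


Te = P / v = 107.1610 / 3.8330
Te = 27.96 kN


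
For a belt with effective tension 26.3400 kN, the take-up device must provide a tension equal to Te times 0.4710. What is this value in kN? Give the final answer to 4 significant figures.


T_tu = 26.3400 * 0.4710
T_tu = 12.41 kN


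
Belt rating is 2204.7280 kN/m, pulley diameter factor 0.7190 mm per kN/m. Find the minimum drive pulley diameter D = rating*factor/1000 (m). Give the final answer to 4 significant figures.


D = 2204.7280 * 0.7190 / 1000
D = 1.585 m


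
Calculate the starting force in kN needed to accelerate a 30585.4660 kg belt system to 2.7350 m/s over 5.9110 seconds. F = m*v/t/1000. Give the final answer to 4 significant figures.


F = 30585.4660 * 2.7350 / 5.9110 / 1000
F = 14.15 kN


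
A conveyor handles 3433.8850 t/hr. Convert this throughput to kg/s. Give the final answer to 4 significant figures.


m_dot = 3433.8850 * 1000 / 3600
m_dot = 953.9 kg/s


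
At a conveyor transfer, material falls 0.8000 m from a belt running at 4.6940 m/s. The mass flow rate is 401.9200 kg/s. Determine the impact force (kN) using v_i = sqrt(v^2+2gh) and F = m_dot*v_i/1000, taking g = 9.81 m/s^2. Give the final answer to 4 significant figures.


v_i = sqrt(4.6940^2 + 2*9.81*0.8000) = 6.14245 m/s
F = 401.9200 * 6.14245 / 1000
F = 2.469 kN


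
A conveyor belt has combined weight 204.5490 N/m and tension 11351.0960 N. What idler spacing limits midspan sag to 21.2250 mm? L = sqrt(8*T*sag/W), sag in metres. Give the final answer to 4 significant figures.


sag = 21.2250/1000 = 0.021225 m
L = sqrt(8 * 11351.0960 * 0.021225 / 204.5490)
L = 3.070 m


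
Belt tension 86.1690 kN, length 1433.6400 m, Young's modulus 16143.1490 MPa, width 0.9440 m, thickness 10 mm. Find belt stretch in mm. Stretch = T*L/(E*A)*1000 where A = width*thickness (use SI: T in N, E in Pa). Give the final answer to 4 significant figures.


A = 0.9440 * 0.01 = 0.00944 m^2
Stretch = 86.1690*1000 * 1433.6400 / (16143.1490e6 * 0.00944) * 1000
Stretch = 810.6 mm


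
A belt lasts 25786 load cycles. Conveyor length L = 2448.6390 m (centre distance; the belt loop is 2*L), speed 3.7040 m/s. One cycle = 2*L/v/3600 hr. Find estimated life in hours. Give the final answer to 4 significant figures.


cycle_time = 2 * 2448.6390 / 3.7040 / 3600 = 0.367266 hr
life = 25786 * 0.367266 = 9470 hours


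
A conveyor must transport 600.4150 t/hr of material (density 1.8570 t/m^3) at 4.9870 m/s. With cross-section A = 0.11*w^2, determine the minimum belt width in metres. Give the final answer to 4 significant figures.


A_req = 600.4150 / (4.9870 * 1.8570 * 3600) = 0.0180093 m^2
w = sqrt(0.0180093 / 0.11)
w = 0.4046 m


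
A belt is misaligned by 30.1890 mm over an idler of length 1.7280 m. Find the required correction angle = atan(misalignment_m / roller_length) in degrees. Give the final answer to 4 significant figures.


misalign_m = 30.1890 / 1000 = 0.030189 m
angle = atan(0.030189 / 1.7280)
angle = 1.001 deg


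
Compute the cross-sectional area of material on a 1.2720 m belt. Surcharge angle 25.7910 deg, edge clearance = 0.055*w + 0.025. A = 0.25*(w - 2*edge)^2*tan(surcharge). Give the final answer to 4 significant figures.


edge = 0.055*1.2720 + 0.025 = 0.09496 m
ew = 1.2720 - 2*0.09496 = 1.08208 m
A = 0.25 * 1.08208^2 * tan(25.7910 deg)
A = 0.1415 m^2


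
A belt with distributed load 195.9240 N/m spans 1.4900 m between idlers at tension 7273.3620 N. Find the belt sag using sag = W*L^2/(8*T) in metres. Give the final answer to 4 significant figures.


sag = 195.9240 * 1.4900^2 / (8 * 7273.3620)
sag = 0.007475 m


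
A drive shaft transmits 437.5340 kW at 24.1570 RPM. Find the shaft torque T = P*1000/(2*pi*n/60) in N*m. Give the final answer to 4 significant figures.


omega = 2*pi*24.1570/60 = 2.52972 rad/s
T = 437.5340*1000 / 2.52972
T = 173000 N*m


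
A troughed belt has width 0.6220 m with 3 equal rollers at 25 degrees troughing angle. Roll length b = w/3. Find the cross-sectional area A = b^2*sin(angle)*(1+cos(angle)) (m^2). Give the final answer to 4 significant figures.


b = 0.6220/3 = 0.207333 m
A = 0.207333^2 * sin(25 deg) * (1 + cos(25 deg))
A = 0.03463 m^2


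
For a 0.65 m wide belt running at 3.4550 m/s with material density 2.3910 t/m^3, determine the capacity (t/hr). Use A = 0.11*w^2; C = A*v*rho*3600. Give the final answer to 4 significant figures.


A = 0.11 * 0.65^2 = 0.046475 m^2
C = 0.046475 * 3.4550 * 2.3910 * 3600
C = 1382 t/hr


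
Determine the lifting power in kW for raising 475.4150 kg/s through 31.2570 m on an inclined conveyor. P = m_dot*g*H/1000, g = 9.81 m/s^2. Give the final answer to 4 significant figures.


P = 475.4150 * 9.81 * 31.2570 / 1000
P = 145.8 kW


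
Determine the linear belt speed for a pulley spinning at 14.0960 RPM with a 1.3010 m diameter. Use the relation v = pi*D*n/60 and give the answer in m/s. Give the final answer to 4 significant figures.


v = pi * 1.3010 * 14.0960 / 60
v = 0.9602 m/s


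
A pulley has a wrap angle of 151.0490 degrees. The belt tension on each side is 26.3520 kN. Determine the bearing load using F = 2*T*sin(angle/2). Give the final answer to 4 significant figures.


F = 2 * 26.3520 * sin(151.0490/2 deg)
F = 51.03 kN


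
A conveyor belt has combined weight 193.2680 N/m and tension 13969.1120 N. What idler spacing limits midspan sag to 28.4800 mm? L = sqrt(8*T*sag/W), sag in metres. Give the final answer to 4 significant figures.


sag = 28.4800/1000 = 0.028480 m
L = sqrt(8 * 13969.1120 * 0.028480 / 193.2680)
L = 4.058 m


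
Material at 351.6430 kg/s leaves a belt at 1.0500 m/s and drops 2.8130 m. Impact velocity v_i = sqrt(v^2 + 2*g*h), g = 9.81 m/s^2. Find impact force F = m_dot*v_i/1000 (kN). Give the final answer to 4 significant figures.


v_i = sqrt(1.0500^2 + 2*9.81*2.8130) = 7.5029 m/s
F = 351.6430 * 7.5029 / 1000
F = 2.638 kN


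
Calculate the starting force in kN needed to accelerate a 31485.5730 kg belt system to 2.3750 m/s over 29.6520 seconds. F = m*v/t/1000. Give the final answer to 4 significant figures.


F = 31485.5730 * 2.3750 / 29.6520 / 1000
F = 2.522 kN


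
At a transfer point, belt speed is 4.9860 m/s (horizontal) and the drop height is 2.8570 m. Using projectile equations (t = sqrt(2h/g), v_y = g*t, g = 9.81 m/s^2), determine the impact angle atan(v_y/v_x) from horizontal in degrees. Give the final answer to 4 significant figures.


t = sqrt(2*2.8570/9.81) = 0.763195 s
v_y = 9.81 * 0.763195 = 7.48694 m/s
angle = atan(7.48694 / 4.9860) = 56.34 deg


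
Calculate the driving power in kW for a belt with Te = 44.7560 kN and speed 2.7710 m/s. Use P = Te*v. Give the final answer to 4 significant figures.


P = Te * v = 44.7560 * 2.7710
P = 124.0 kW


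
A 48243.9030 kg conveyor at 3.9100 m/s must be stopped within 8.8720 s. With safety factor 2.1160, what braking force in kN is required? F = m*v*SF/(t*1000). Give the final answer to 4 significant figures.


F = 48243.9030 * 3.9100 / 8.8720 * 2.1160 / 1000
F = 44.99 kN


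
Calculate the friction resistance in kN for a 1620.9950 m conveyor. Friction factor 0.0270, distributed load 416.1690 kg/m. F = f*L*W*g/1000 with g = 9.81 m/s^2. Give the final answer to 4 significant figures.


F = 0.0270 * 1620.9950 * 416.1690 * 9.81 / 1000
F = 178.7 kN


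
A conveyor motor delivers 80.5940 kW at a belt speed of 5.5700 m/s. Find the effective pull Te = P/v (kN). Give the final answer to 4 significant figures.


Te = P / v = 80.5940 / 5.5700
Te = 14.47 kN


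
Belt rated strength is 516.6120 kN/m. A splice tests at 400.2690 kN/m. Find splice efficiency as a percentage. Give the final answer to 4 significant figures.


Eff = 400.2690 / 516.6120 * 100
Eff = 77.48 %


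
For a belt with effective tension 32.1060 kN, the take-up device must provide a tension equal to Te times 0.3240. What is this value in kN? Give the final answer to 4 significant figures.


T_tu = 32.1060 * 0.3240
T_tu = 10.40 kN


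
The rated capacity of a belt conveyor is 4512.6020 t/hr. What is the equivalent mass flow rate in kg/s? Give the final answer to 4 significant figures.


m_dot = 4512.6020 * 1000 / 3600
m_dot = 1254 kg/s


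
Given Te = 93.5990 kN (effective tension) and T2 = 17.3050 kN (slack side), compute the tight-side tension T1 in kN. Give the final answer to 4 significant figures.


T1 = Te + T2 = 93.5990 + 17.3050
T1 = 110.9 kN


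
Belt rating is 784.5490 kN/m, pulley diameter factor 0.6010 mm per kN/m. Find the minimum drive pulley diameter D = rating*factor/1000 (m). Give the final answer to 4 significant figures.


D = 784.5490 * 0.6010 / 1000
D = 0.4715 m


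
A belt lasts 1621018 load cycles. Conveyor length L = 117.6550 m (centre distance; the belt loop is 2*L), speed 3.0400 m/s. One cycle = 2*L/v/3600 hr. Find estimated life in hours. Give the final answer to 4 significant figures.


cycle_time = 2 * 117.6550 / 3.0400 / 3600 = 0.0215013 hr
life = 1621018 * 0.0215013 = 34850 hours


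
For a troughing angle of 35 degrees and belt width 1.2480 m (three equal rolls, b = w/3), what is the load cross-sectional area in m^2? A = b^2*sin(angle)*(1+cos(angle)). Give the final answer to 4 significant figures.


b = 1.2480/3 = 0.416 m
A = 0.416^2 * sin(35 deg) * (1 + cos(35 deg))
A = 0.1806 m^2


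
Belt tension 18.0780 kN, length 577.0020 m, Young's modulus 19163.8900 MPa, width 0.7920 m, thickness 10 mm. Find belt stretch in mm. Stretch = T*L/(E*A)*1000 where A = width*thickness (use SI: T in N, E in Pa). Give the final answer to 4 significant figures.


A = 0.7920 * 0.01 = 0.00792 m^2
Stretch = 18.0780*1000 * 577.0020 / (19163.8900e6 * 0.00792) * 1000
Stretch = 68.73 mm


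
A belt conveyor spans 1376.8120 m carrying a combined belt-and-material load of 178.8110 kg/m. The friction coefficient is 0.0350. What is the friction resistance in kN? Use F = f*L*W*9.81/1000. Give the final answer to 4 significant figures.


F = 0.0350 * 1376.8120 * 178.8110 * 9.81 / 1000
F = 84.53 kN


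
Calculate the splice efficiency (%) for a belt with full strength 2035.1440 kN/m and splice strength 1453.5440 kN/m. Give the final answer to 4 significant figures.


Eff = 1453.5440 / 2035.1440 * 100
Eff = 71.42 %


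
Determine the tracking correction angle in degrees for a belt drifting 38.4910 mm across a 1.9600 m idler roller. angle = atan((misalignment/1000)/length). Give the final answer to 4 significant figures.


misalign_m = 38.4910 / 1000 = 0.038491 m
angle = atan(0.038491 / 1.9600)
angle = 1.125 deg


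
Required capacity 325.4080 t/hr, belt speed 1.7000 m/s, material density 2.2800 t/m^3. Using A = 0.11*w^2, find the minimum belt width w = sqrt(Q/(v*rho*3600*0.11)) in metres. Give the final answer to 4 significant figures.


A_req = 325.4080 / (1.7000 * 2.2800 * 3600) = 0.0233207 m^2
w = sqrt(0.0233207 / 0.11)
w = 0.4604 m


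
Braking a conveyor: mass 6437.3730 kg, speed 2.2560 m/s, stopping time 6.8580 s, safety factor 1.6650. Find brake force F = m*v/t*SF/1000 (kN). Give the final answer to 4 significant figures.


F = 6437.3730 * 2.2560 / 6.8580 * 1.6650 / 1000
F = 3.526 kN
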